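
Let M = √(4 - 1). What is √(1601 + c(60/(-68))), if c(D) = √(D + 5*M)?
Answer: √(462689 + 17*√85*√(-3 + 17*√3))/17 ≈ 40.047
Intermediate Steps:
M = √3 ≈ 1.7320
c(D) = √(D + 5*√3)
√(1601 + c(60/(-68))) = √(1601 + √(60/(-68) + 5*√3)) = √(1601 + √(60*(-1/68) + 5*√3)) = √(1601 + √(-15/17 + 5*√3))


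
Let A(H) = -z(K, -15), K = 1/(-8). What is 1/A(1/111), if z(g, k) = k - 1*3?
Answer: 1/18 ≈ 0.055556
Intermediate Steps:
K = -1/8 ≈ -0.12500
z(g, k) = -3 + k (z(g, k) = k - 3 = -3 + k)
A(H) = 18 (A(H) = -(-3 - 15) = -1*(-18) = 18)
1/A(1/111) = 1/18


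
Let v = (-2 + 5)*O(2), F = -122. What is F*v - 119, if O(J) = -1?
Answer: 247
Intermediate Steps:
v = -3 (v = (-2 + 5)*(-1) = 3*(-1) = -3)
F*v - 119 = -122*(-3) - 119 = 366 - 119 = 247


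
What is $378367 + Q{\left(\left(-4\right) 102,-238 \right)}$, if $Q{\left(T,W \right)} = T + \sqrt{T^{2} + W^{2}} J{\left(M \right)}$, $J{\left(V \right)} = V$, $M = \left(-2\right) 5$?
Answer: $377959 - 340 \sqrt{193} \approx 3.7324 \cdot 10^{5}$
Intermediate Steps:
$M = -10$
$Q{\left(T,W \right)} = T - 10 \sqrt{T^{2} + W^{2}}$ ($Q{\left(T,W \right)} = T + \sqrt{T^{2} + W^{2}} \left(-10\right) = T - 10 \sqrt{T^{2} + W^{2}}$)
$378367 + Q{\left(\left(-4\right) 102,-238 \right)} = 378367 - \left(408 + 10 \sqrt{\left(\left(-4\right) 102\right)^{2} + \left(-238\right)^{2}}\right) = 378367 - \left(408 + 10 \sqrt{\left(-408\right)^{2} + 56644}\right) = 378367 - \left(408 + 10 \sqrt{166464 + 56644}\right) = 378367 - \left(408 + 10 \sqrt{223108}\right) = 378367 - \left(408 + 10 \cdot 34 \sqrt{193}\right) = 378367 - \left(408 + 340 \sqrt{193}\right) = 377959 - 340 \sqrt{193}$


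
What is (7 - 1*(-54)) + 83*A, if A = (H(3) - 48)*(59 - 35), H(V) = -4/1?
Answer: -103523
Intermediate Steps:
H(V) = -4 (H(V) = -4*1 = -4)
A = -1248 (A = (-4 - 48)*(59 - 35) = -52*24 = -1248)
(7 - 1*(-54)) + 83*A = (7 - 1*(-54)) + 83*(-1248) = (7 + 54) - 103584 = 61 - 103584 = -103523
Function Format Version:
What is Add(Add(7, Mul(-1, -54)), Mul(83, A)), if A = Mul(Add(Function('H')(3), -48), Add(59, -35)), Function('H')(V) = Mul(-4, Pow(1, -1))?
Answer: -103523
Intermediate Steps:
Function('H')(V) = -4 (Function('H')(V) = Mul(-4, 1) = -4)
A = -1248 (A = Mul(Add(-4, -48), Add(59, -35)) = Mul(-52, 24) = -1248)
Add(Add(7, Mul(-1, -54)), Mul(83, A)) = Add(Add(7, Mul(-1, -54)), Mul(83, -1248)) = Add(Add(7, 54), -103584) = Add(61, -103584) = -103523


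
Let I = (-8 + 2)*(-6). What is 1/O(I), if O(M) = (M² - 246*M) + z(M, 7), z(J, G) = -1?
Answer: -1/7561 ≈ -0.00013226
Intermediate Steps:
I = 36 (I = -6*(-6) = 36)
O(M) = -1 + M² - 246*M (O(M) = (M² - 246*M) - 1 = -1 + M² - 246*M)
1/O(I) = 1/(-1 + 36² - 246*36) = 1/(-1 + 1296 - 8856) = 1/(-7561) = -1/7561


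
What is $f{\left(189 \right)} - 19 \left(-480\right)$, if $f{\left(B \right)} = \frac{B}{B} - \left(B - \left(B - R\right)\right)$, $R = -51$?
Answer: $9172$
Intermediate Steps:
$f{\left(B \right)} = 52$ ($f{\left(B \right)} = \frac{B}{B} - \left(B - \left(51 + B\right)\right) = 1 - -51 = 1 + 51 = 52$)
$f{\left(189 \right)} - 19 \left(-480\right) = 52 - 19 \left(-480\right) = 52 - -9120 = 52 + 9120 = 9172$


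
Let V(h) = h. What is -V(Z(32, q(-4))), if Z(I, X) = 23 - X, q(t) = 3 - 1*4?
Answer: -24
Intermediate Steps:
q(t) = -1 (q(t) = 3 - 4 = -1)
-V(Z(32, q(-4))) = -(23 - 1*(-1)) = -(23 + 1) = -1*24 = -24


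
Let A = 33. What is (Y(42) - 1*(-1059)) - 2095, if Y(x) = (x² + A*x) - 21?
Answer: 2093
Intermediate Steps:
Y(x) = -21 + x² + 33*x (Y(x) = (x² + 33*x) - 21 = -21 + x² + 33*x)
(Y(42) - 1*(-1059)) - 2095 = ((-21 + 42² + 33*42) - 1*(-1059)) - 2095 = ((-21 + 1764 + 1386) + 1059) - 2095 = (3129 + 1059) - 2095 = 4188 - 2095 = 2093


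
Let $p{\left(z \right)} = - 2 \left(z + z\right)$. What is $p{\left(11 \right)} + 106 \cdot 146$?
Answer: $15432$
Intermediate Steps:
$p{\left(z \right)} = - 4 z$ ($p{\left(z \right)} = - 2 \cdot 2 z = - 4 z$)
$p{\left(11 \right)} + 106 \cdot 146 = \left(-4\right) 11 + 106 \cdot 146 = -44 + 15476 = 15432$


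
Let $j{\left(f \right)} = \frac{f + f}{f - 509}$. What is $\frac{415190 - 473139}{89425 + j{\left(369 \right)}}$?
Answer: $- \frac{4056430}{6259381} \approx -0.64806$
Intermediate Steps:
$j{\left(f \right)} = \frac{2 f}{-509 + f}$
$\frac{415190 - 473139}{89425 + j{\left(369 \right)}} = \frac{415190 - 473139}{89425 + 2 \cdot 369 \frac{1}{-509 + 369}} = - \frac{57949}{89425 + 2 \cdot 369 \frac{1}{-140}} = - \frac{57949}{89425 + 2 \cdot 369 \left(- \frac{1}{140}\right)} = - \frac{57949}{89425 - \frac{369}{70}} = - \frac{57949}{\frac{6259381}{70}} = \left(-57949\right) \frac{70}{6259381} = - \frac{4056430}{6259381}$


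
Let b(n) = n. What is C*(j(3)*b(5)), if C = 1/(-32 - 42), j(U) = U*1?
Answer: -15/74 ≈ -0.20270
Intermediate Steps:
j(U) = U
C = -1/74 (C = 1/(-74) = -1/74 ≈ -0.013514)
C*(j(3)*b(5)) = -3*5/74 = -1/74*15 = -15/74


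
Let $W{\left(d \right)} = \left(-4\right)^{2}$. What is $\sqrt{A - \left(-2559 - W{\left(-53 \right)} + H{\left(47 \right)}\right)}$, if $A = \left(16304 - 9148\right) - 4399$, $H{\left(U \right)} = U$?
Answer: $\sqrt{5285} \approx 72.698$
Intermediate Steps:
$W{\left(d \right)} = 16$
$A = 2757$ ($A = 7156 - 4399 = 2757$)
$\sqrt{A - \left(-2559 - W{\left(-53 \right)} + H{\left(47 \right)}\right)} = \sqrt{2757 + \left(\left(16 + 2559\right) - 47\right)} = \sqrt{2757 + \left(2575 - 47\right)} = \sqrt{2757 + 2528} = \sqrt{5285}$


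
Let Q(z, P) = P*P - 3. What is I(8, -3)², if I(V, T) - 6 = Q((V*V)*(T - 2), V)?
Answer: 4489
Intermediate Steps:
Q(z, P) = -3 + P² (Q(z, P) = P² - 3 = -3 + P²)
I(V, T) = 3 + V² (I(V, T) = 6 + (-3 + V²) = 3 + V²)
I(8, -3)² = (3 + 8²)² = (3 + 64)² = 67² = 4489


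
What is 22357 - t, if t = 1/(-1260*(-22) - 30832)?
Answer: 69574985/3112 ≈ 22357.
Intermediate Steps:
t = -1/3112 (t = 1/(27720 - 30832) = 1/(-3112) = -1/3112 ≈ -0.00032134)
22357 - t = 22357 - 1*(-1/3112) = 22357 + 1/3112 = 69574985/3112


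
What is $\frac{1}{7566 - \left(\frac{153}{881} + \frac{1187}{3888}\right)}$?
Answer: $\frac{3425328}{25914391037} \approx 0.00013218$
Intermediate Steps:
$\frac{1}{7566 - \left(\frac{153}{881} + \frac{1187}{3888}\right)} = \frac{1}{7566 - \frac{1640611}{3425328}} = \frac{1}{\frac{25914391037}{3425328}} = \frac{3425328}{25914391037}$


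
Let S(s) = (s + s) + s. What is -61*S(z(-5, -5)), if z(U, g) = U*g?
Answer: -4575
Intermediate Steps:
S(s) = 3*s (S(s) = 2*s + s = 3*s)
-61*S(z(-5, -5)) = -183*(-5*(-5)) = -183*25 = -61*75 = -4575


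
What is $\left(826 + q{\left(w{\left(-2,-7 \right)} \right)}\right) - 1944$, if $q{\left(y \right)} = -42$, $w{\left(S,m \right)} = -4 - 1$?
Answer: $-1160$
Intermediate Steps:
$w{\left(S,m \right)} = -5$ ($w{\left(S,m \right)} = -4 - 1 = -5$)
$\left(826 + q{\left(w{\left(-2,-7 \right)} \right)}\right) - 1944 = \left(826 - 42\right) - 1944 = 784 - 1944 = -1160$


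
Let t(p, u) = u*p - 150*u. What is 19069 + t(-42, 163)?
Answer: -12227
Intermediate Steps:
t(p, u) = -150*u + p*u (t(p, u) = p*u - 150*u = -150*u + p*u)
19069 + t(-42, 163) = 19069 + 163*(-150 - 42) = 19069 + 163*(-192) = 19069 - 31296 = -12227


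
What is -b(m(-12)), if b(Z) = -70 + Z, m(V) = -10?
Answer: 80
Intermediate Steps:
-b(m(-12)) = -(-70 - 10) = -1*(-80) = 80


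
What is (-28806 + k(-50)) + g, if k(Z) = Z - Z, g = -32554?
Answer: -61360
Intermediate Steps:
k(Z) = 0
(-28806 + k(-50)) + g = (-28806 + 0) - 32554 = -28806 - 32554 = -61360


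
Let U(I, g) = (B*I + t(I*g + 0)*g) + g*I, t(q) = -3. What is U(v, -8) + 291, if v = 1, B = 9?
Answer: 316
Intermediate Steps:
U(I, g) = -3*g + 9*I + I*g (U(I, g) = (9*I - 3*g) + g*I = (-3*g + 9*I) + I*g = -3*g + 9*I + I*g)
U(v, -8) + 291 = (-3*(-8) + 9*1 + 1*(-8)) + 291 = (24 + 9 - 8) + 291 = 25 + 291 = 316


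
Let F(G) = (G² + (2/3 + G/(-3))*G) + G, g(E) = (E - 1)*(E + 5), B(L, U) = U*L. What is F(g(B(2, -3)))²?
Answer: 17689/9 ≈ 1965.4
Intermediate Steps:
B(L, U) = L*U
g(E) = (-1 + E)*(5 + E)
F(G) = G + G² + G*(⅔ - G/3) (F(G) = (G² + (2*(⅓) + G*(-⅓))*G) + G = (G² + (⅔ - G/3)*G) + G = (G² + G*(⅔ - G/3)) + G = G + G² + G*(⅔ - G/3))
F(g(B(2, -3)))² = ((-5 + (2*(-3))² + 4*(2*(-3)))*(5 + 2*(-5 + (2*(-3))² + 4*(2*(-3))))/3)² = ((-5 + (-6)² + 4*(-6))*(5 + 2*(-5 + (-6)² + 4*(-6)))/3)² = ((-5 + 36 - 24)*(5 + 2*(-5 + 36 - 24))/3)² = ((⅓)*7*(5 + 2*7))² = ((⅓)*7*(5 + 14))² = ((⅓)*7*19)² = (133/3)² = 17689/9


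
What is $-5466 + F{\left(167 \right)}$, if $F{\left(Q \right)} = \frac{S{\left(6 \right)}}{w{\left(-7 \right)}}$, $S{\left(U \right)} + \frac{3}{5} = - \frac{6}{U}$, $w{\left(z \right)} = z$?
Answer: $- \frac{191302}{35} \approx -5465.8$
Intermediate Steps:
$S{\left(U \right)} = - \frac{3}{5} - \frac{6}{U}$
$F{\left(Q \right)} = \frac{8}{35}$ ($F{\left(Q \right)} = \frac{- \frac{3}{5} - \frac{6}{6}}{-7} = \left(- \frac{3}{5} - 1\right) \left(- \frac{1}{7}\right) = \left(- \frac{8}{5}\right) \left(- \frac{1}{7}\right) = \frac{8}{35}$)
$-5466 + F{\left(167 \right)} = -5466 + \frac{8}{35} = - \frac{191302}{35}$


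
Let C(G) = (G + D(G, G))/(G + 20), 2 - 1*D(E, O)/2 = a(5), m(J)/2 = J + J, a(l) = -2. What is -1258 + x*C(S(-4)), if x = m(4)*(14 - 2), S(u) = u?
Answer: -1210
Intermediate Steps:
m(J) = 4*J (m(J) = 2*(J + J) = 2*(2*J) = 4*J)
D(E, O) = 8 (D(E, O) = 4 - 2*(-2) = 4 + 4 = 8)
x = 192 (x = (4*4)*(14 - 2) = 16*12 = 192)
C(G) = (8 + G)/(20 + G) (C(G) = (G + 8)/(G + 20) = (8 + G)/(20 + G))
-1258 + x*C(S(-4)) = -1258 + 192*((8 - 4)/(20 - 4)) = -1258 + 192*(4/16) = -1258 + 192*((1/16)*4) = -1258 + 192*(¼) = -1258 + 48 = -1210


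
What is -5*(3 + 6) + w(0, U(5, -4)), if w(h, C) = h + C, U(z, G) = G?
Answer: -49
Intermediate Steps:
w(h, C) = C + h
-5*(3 + 6) + w(0, U(5, -4)) = -5*(3 + 6) + (-4 + 0) = -5*9 - 4 = -45 - 4 = -49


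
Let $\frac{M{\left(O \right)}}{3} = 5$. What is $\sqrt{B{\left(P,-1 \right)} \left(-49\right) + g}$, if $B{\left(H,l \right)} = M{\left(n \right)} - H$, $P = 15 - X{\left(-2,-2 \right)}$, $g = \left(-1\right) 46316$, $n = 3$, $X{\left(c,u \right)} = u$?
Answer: $i \sqrt{46218} \approx 214.98 i$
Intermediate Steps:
$M{\left(O \right)} = 15$ ($M{\left(O \right)} = 3 \cdot 5 = 15$)
$g = -46316$
$P = 17$ ($P = 15 - -2 = 15 + 2 = 17$)
$B{\left(H,l \right)} = 15 - H$
$\sqrt{B{\left(P,-1 \right)} \left(-49\right) + g} = \sqrt{\left(15 - 17\right) \left(-49\right) - 46316} = \sqrt{\left(-2\right) \left(-49\right) - 46316} = \sqrt{98 - 46316} = \sqrt{-46218} = i \sqrt{46218}$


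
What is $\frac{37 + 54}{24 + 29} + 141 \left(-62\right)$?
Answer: $- \frac{463235}{53} \approx -8740.3$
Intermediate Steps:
$\frac{37 + 54}{24 + 29} + 141 \left(-62\right) = \frac{91}{53} - 8742 = - \frac{463235}{53}$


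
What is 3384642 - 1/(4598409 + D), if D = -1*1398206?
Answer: 10831541482325/3200203 ≈ 3.3846e+6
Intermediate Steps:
D = -1398206
3384642 - 1/(4598409 + D) = 3384642 - 1/(4598409 - 1398206) = 3384642 - 1/3200203 = 10831541482325/3200203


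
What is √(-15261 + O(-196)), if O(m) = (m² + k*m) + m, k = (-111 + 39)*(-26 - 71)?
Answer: 3*I*√149545 ≈ 1160.1*I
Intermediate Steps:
k = 6984 (k = -72*(-97) = 6984)
O(m) = m² + 6985*m (O(m) = (m² + 6984*m) + m = m² + 6985*m)
√(-15261 + O(-196)) = √(-15261 - 196*(6985 - 196)) = √(-15261 - 196*6789) = √(-15261 - 1330644) = √(-1345905) = 3*I*√149545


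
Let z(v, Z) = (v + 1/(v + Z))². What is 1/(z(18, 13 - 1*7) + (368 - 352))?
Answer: 576/196705 ≈ 0.0029282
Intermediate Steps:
z(v, Z) = (v + 1/(Z + v))²
1/(z(18, 13 - 1*7) + (368 - 352)) = 1/((1 + 18² + (13 - 1*7)*18)²/((13 - 1*7) + 18)² + (368 - 352)) = 1/((1 + 324 + (13 - 7)*18)²/((13 - 7) + 18)² + 16) = 1/((1 + 324 + 6*18)²/(6 + 18)² + 16) = 1/((1 + 324 + 108)²/24² + 16) = 1/((1/576)*433² + 16) = 1/((1/576)*187489 + 16) = 1/(187489/576 + 16) = 1/(196705/576) = 576/196705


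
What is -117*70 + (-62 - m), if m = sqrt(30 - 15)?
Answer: -8252 - sqrt(15) ≈ -8255.9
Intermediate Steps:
m = sqrt(15) ≈ 3.8730
-117*70 + (-62 - m) = -117*70 + (-62 - sqrt(15)) = -8190 + (-62 - sqrt(15)) = -8252 - sqrt(15)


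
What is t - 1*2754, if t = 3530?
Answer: 776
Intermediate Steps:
t - 1*2754 = 3530 - 1*2754 = 3530 - 2754 = 776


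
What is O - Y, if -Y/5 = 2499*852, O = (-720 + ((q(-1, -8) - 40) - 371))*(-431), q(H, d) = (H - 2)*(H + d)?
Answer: 11121564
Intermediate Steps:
q(H, d) = (-2 + H)*(H + d)
O = 475824 (O = (-720 + ((((-1)**2 - 2*(-1) - 2*(-8) - 1*(-8)) - 40) - 371))*(-431) = (-720 + (((1 + 2 + 16 + 8) - 40) - 371))*(-431) = (-720 + ((27 - 40) - 371))*(-431) = (-720 + (-13 - 371))*(-431) = (-720 - 384)*(-431) = -1104*(-431) = 475824)
Y = -10645740 (Y = -12495*852 = -5*2129148 = -10645740)
O - Y = 475824 - 1*(-10645740) = 475824 + 10645740 = 11121564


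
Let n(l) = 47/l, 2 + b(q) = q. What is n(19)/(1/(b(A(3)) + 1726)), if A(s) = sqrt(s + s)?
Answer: 81028/19 + 47*sqrt(6)/19 ≈ 4270.7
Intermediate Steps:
A(s) = sqrt(2)*sqrt(s) (A(s) = sqrt(2*s) = sqrt(2)*sqrt(s))
b(q) = -2 + q
n(19)/(1/(b(A(3)) + 1726)) = (47/19)/(1/((-2 + sqrt(2)*sqrt(3)) + 1726)) = (47*(1/19))/(1/((-2 + sqrt(6)) + 1726)) = 47/(19*(1/(1724 + sqrt(6)))) = 47*(1724 + sqrt(6))/19 = 81028/19 + 47*sqrt(6)/19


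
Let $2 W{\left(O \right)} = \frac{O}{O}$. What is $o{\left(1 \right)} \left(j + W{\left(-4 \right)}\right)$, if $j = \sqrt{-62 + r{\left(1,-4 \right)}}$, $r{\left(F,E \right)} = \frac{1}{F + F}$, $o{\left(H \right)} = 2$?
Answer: $1 + i \sqrt{246} \approx 1.0 + 15.684 i$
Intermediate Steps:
$W{\left(O \right)} = \frac{1}{2}$ ($W{\left(O \right)} = \frac{O \frac{1}{O}}{2} = \frac{1}{2} \cdot 1 = \frac{1}{2}$)
$r{\left(F,E \right)} = \frac{1}{2 F}$
$j = \frac{i \sqrt{246}}{2}$ ($j = \sqrt{-62 + \frac{1}{2 \cdot 1}} = \sqrt{-62 + \frac{1}{2} \cdot 1} = \sqrt{-62 + \frac{1}{2}} = \sqrt{- \frac{123}{2}} = \frac{i \sqrt{246}}{2} \approx 7.8422 i$)
$o{\left(1 \right)} \left(j + W{\left(-4 \right)}\right) = 2 \left(\frac{i \sqrt{246}}{2} + \frac{1}{2}\right) = 2 \left(\frac{1}{2} + \frac{i \sqrt{246}}{2}\right) = 1 + i \sqrt{246}$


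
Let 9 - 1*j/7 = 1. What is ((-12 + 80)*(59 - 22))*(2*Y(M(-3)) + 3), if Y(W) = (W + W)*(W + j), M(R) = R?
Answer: -1592628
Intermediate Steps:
j = 56 (j = 63 - 7*1 = 63 - 7 = 56)
Y(W) = 2*W*(56 + W) (Y(W) = (W + W)*(W + 56) = (2*W)*(56 + W) = 2*W*(56 + W))
((-12 + 80)*(59 - 22))*(2*Y(M(-3)) + 3) = ((-12 + 80)*(59 - 22))*(2*(2*(-3)*(56 - 3)) + 3) = (68*37)*(2*(2*(-3)*53) + 3) = 2516*(2*(-318) + 3) = 2516*(-636 + 3) = 2516*(-633) = -1592628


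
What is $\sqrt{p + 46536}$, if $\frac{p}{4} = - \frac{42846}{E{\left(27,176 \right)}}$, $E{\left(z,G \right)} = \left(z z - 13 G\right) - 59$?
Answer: $\frac{2 \sqrt{7631563161}}{809} \approx 215.97$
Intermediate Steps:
$E{\left(z,G \right)} = -59 + z^{2} - 13 G$ ($E{\left(z,G \right)} = \left(z^{2} - 13 G\right) - 59 = -59 + z^{2} - 13 G$)
$p = \frac{85692}{809}$ ($p = 4 \left(- \frac{42846}{-59 + 27^{2} - 2288}\right) = 4 \left(- \frac{42846}{-59 + 729 - 2288}\right) = 4 \left(- \frac{42846}{-1618}\right) = 4 \left(\left(-42846\right) \left(- \frac{1}{1618}\right)\right) = 4 \cdot \frac{21423}{809} = \frac{85692}{809} \approx 105.92$)
$\sqrt{p + 46536} = \sqrt{\frac{85692}{809} + 46536} = \sqrt{\frac{37733316}{809}} = \frac{2 \sqrt{7631563161}}{809}$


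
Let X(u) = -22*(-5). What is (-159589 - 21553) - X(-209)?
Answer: -181252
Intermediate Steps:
X(u) = 110
(-159589 - 21553) - X(-209) = (-159589 - 21553) - 1*110 = -181142 - 110 = -181252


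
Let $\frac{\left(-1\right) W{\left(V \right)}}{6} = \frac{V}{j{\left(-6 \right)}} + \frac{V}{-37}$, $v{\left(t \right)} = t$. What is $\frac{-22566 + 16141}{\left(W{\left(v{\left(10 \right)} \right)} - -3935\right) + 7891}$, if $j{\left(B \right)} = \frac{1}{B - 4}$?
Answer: $- \frac{237725}{459822} \approx -0.51699$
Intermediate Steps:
$j{\left(B \right)} = \frac{1}{-4 + B}$
$W{\left(V \right)} = \frac{2226 V}{37}$ ($W{\left(V \right)} = - 6 \left(\frac{V}{\frac{1}{-4 - 6}} + \frac{V}{-37}\right) = - 6 \left(\frac{V}{\frac{1}{-10}} + V \left(- \frac{1}{37}\right)\right) = - 6 \left(\frac{V}{- \frac{1}{10}} - \frac{V}{37}\right) = - 6 \left(V \left(-10\right) - \frac{V}{37}\right) = - 6 \left(- 10 V - \frac{V}{37}\right) = - 6 \left(- \frac{371 V}{37}\right) = \frac{2226 V}{37}$)
$\frac{-22566 + 16141}{\left(W{\left(v{\left(10 \right)} \right)} - -3935\right) + 7891} = \frac{-22566 + 16141}{\left(\frac{2226}{37} \cdot 10 - -3935\right) + 7891} = - \frac{6425}{\left(\frac{22260}{37} + 3935\right) + 7891} = - \frac{6425}{\frac{167855}{37} + 7891} = - \frac{6425}{\frac{459822}{37}} = \left(-6425\right) \frac{37}{459822} = - \frac{237725}{459822}$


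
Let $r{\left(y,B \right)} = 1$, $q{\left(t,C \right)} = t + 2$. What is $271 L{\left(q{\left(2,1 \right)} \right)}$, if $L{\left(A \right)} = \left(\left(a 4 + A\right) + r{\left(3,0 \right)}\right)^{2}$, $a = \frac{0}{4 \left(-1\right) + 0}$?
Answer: $6775$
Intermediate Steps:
$q{\left(t,C \right)} = 2 + t$
$a = 0$ ($a = \frac{0}{-4 + 0} = \frac{0}{-4} = 0 \left(- \frac{1}{4}\right) = 0$)
$L{\left(A \right)} = \left(1 + A\right)^{2}$ ($L{\left(A \right)} = \left(\left(0 \cdot 4 + A\right) + 1\right)^{2} = \left(\left(0 + A\right) + 1\right)^{2} = \left(A + 1\right)^{2} = \left(1 + A\right)^{2}$)
$271 L{\left(q{\left(2,1 \right)} \right)} = 271 \left(1 + \left(2 + 2\right)\right)^{2} = 271 \left(1 + 4\right)^{2} = 271 \cdot 5^{2} = 271 \cdot 25 = 6775$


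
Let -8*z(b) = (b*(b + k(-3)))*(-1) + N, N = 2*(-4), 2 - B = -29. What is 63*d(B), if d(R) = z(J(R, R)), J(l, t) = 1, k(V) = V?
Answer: 189/4 ≈ 47.250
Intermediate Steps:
B = 31 (B = 2 - 1*(-29) = 2 + 29 = 31)
N = -8
z(b) = 1 + b*(-3 + b)/8 (z(b) = -((b*(b - 3))*(-1) - 8)/8 = -((b*(-3 + b))*(-1) - 8)/8 = -(-b*(-3 + b) - 8)/8 = -(-8 - b*(-3 + b))/8 = 1 + b*(-3 + b)/8)
d(R) = 3/4 (d(R) = 1 - 3/8*1 + (1/8)*1**2 = 1 - 3/8 + (1/8)*1 = 1 - 3/8 + 1/8 = 3/4)
63*d(B) = 63*(3/4) = 189/4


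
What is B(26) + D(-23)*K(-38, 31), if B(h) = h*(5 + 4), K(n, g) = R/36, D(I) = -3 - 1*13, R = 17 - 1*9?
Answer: 2074/9 ≈ 230.44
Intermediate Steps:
R = 8 (R = 17 - 9 = 8)
D(I) = -16 (D(I) = -3 - 13 = -16)
K(n, g) = 2/9 (K(n, g) = 8/36 = 8*(1/36) = 2/9)
B(h) = 9*h (B(h) = h*9 = 9*h)
B(26) + D(-23)*K(-38, 31) = 9*26 - 16*2/9 = 234 - 32/9 = 2074/9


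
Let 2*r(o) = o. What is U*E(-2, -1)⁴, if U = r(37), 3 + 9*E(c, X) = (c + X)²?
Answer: 296/81 ≈ 3.6543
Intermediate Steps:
r(o) = o/2
E(c, X) = -⅓ + (X + c)²/9 (E(c, X) = -⅓ + (c + X)²/9 = -⅓ + (X + c)²/9)
U = 37/2 (U = (½)*37 = 37/2 ≈ 18.500)
U*E(-2, -1)⁴ = 37*(-⅓ + (-1 - 2)²/9)⁴/2 = 37*(-⅓ + (⅑)*(-3)²)⁴/2 = 37*(-⅓ + (⅑)*9)⁴/2 = 37*(-⅓ + 1)⁴/2 = 37*(⅔)⁴/2 = (37/2)*(16/81) = 296/81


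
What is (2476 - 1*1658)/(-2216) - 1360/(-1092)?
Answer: 265063/302484 ≈ 0.87629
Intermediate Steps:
(2476 - 1*1658)/(-2216) - 1360/(-1092) = (2476 - 1658)*(-1/2216) - 1360*(-1/1092) = 818*(-1/2216) + 340/273 = -409/1108 + 340/273 = 265063/302484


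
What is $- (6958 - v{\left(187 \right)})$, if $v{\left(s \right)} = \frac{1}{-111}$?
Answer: $- \frac{772339}{111} \approx -6958.0$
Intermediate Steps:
$v{\left(s \right)} = - \frac{1}{111}$
$- (6958 - v{\left(187 \right)}) = - (6958 - - \frac{1}{111}) = - (6958 + \frac{1}{111}) = \left(-1\right) \frac{772339}{111} = - \frac{772339}{111}$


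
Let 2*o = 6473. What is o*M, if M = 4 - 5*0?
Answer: 12946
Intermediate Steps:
o = 6473/2 (o = (½)*6473 = 6473/2 ≈ 3236.5)
M = 4 (M = 4 + 0 = 4)
o*M = (6473/2)*4 = 12946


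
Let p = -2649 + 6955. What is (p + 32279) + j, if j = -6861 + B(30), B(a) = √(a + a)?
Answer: 29724 + 2*√15 ≈ 29732.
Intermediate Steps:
p = 4306
B(a) = √2*√a (B(a) = √(2*a) = √2*√a)
j = -6861 + 2*√15 (j = -6861 + √2*√30 = -6861 + 2*√15 ≈ -6853.3)
(p + 32279) + j = (4306 + 32279) + (-6861 + 2*√15) = 36585 + (-6861 + 2*√15) = 29724 + 2*√15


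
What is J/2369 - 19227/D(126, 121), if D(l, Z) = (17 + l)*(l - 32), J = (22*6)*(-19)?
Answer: -6097023/2449546 ≈ -2.4890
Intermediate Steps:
J = -2508 (J = 132*(-19) = -2508)
D(l, Z) = (-32 + l)*(17 + l) (D(l, Z) = (17 + l)*(-32 + l) = (-32 + l)*(17 + l))
J/2369 - 19227/D(126, 121) = -2508/2369 - 19227/(-544 + 126**2 - 15*126) = -2508*1/2369 - 19227/(-544 + 15876 - 1890) = -2508/2369 - 19227/13442 = -2508/2369 - 19227*1/13442 = -2508/2369 - 1479/1034 = -6097023/2449546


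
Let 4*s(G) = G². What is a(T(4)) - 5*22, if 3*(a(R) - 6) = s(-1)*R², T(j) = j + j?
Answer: -296/3 ≈ -98.667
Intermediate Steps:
T(j) = 2*j
s(G) = G²/4
a(R) = 6 + R²/12 (a(R) = 6 + (((¼)*(-1)²)*R²)/3 = 6 + (((¼)*1)*R²)/3 = 6 + (R²/4)/3 = 6 + R²/12)
a(T(4)) - 5*22 = (6 + (2*4)²/12) - 5*22 = (6 + (1/12)*8²) - 110 = (6 + (1/12)*64) - 110 = (6 + 16/3) - 110 = 34/3 - 110 = -296/3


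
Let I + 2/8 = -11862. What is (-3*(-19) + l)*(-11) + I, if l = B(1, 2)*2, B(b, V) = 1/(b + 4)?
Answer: -249873/20 ≈ -12494.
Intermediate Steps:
B(b, V) = 1/(4 + b)
I = -47449/4 (I = -¼ - 11862 = -47449/4 ≈ -11862.)
l = ⅖ (l = 2/(4 + 1) = 2/5 = (⅕)*2 = ⅖ ≈ 0.40000)
(-3*(-19) + l)*(-11) + I = (-3*(-19) + ⅖)*(-11) - 47449/4 = (57 + ⅖)*(-11) - 47449/4 = (287/5)*(-11) - 47449/4 = -3157/5 - 47449/4 = -249873/20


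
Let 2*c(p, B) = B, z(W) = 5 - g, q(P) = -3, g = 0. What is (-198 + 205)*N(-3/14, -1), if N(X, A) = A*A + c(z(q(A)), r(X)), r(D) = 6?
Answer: 28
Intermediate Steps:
z(W) = 5 (z(W) = 5 - 1*0 = 5 + 0 = 5)
c(p, B) = B/2
N(X, A) = 3 + A² (N(X, A) = A*A + (½)*6 = A² + 3 = 3 + A²)
(-198 + 205)*N(-3/14, -1) = (-198 + 205)*(3 + (-1)²) = 7*(3 + 1) = 7*4 = 28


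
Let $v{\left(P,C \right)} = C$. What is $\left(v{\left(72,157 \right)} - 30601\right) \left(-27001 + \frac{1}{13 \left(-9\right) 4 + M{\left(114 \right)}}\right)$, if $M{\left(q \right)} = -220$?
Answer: $\frac{3288073953}{4} \approx 8.2202 \cdot 10^{8}$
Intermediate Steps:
$\left(v{\left(72,157 \right)} - 30601\right) \left(-27001 + \frac{1}{13 \left(-9\right) 4 + M{\left(114 \right)}}\right) = \left(157 - 30601\right) \left(-27001 + \frac{1}{13 \left(-9\right) 4 - 220}\right) = - 30444 \left(-27001 + \frac{1}{\left(-117\right) 4 - 220}\right) = - 30444 \left(-27001 + \frac{1}{-468 - 220}\right) = - 30444 \left(-27001 + \frac{1}{-688}\right) = - 30444 \left(-27001 - \frac{1}{688}\right) = \left(-30444\right) \left(- \frac{18576689}{688}\right) = \frac{3288073953}{4}$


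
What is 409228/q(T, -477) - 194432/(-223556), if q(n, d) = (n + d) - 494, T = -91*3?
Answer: -5702718835/17381479 ≈ -328.09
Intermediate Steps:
T = -273
q(n, d) = -494 + d + n (q(n, d) = (d + n) - 494 = -494 + d + n)
409228/q(T, -477) - 194432/(-223556) = 409228/(-494 - 477 - 273) - 194432/(-223556) = 409228/(-1244) - 194432*(-1/223556) = 409228*(-1/1244) + 48608/55889 = -102307/311 + 48608/55889 = -5702718835/17381479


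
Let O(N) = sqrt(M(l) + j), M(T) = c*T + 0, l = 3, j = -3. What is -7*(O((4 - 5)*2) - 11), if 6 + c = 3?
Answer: 77 - 14*I*sqrt(3) ≈ 77.0 - 24.249*I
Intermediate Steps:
c = -3 (c = -6 + 3 = -3)
M(T) = -3*T (M(T) = -3*T + 0 = -3*T)
O(N) = 2*I*sqrt(3) (O(N) = sqrt(-3*3 - 3) = sqrt(-9 - 3) = sqrt(-12) = 2*I*sqrt(3))
-7*(O((4 - 5)*2) - 11) = -7*(2*I*sqrt(3) - 11) = -7*(-11 + 2*I*sqrt(3)) = 77 - 14*I*sqrt(3)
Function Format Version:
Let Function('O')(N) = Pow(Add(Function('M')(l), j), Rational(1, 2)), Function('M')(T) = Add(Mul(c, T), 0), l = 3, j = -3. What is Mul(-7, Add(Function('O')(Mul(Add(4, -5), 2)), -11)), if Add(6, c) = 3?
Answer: Add(77, Mul(-14, I, Pow(3, Rational(1, 2)))) ≈ Add(77.000, Mul(-24.249, I))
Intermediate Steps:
c = -3 (c = Add(-6, 3) = -3)
Function('M')(T) = Mul(-3, T) (Function('M')(T) = Add(Mul(-3, T), 0) = Mul(-3, T))
Function('O')(N) = Mul(2, I, Pow(3, Rational(1, 2))) (Function('O')(N) = Pow(Add(Mul(-3, 3), -3), Rational(1, 2)) = Pow(Add(-9, -3), Rational(1, 2)) = Pow(-12, Rational(1, 2)) = Mul(2, I, Pow(3, Rational(1, 2))))
Mul(-7, Add(Function('O')(Mul(Add(4, -5), 2)), -11)) = Mul(-7, Add(Mul(2, I, Pow(3, Rational(1, 2))), -11)) = Mul(-7, Add(-11, Mul(2, I, Pow(3, Rational(1, 2))))) = Add(77, Mul(-14, I, Pow(3, Rational(1, 2))))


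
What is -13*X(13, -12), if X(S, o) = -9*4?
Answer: 468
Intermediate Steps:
X(S, o) = -36
-13*X(13, -12) = -13*(-36) = 468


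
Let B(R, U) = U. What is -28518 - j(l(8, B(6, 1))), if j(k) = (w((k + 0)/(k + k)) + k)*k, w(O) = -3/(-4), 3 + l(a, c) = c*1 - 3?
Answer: -114157/4 ≈ -28539.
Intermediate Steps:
l(a, c) = -6 + c (l(a, c) = -3 + (c*1 - 3) = -3 + (c - 3) = -3 + (-3 + c) = -6 + c)
w(O) = ¾ (w(O) = -3*(-¼) = ¾)
j(k) = k*(¾ + k) (j(k) = (¾ + k)*k = k*(¾ + k))
-28518 - j(l(8, B(6, 1))) = -28518 - (-6 + 1)*(3 + 4*(-6 + 1))/4 = -28518 - (-5)*(3 + 4*(-5))/4 = -28518 - (-5)*(3 - 20)/4 = -28518 - (-5)*(-17)/4 = -28518 - 1*85/4 = -28518 - 85/4 = -114157/4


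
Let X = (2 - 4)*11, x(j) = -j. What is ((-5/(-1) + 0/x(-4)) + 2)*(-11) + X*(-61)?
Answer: 1265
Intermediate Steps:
X = -22 (X = -2*11 = -22)
((-5/(-1) + 0/x(-4)) + 2)*(-11) + X*(-61) = ((-5/(-1) + 0/((-1*(-4)))) + 2)*(-11) - 22*(-61) = ((-5*(-1) + 0/4) + 2)*(-11) + 1342 = ((5 + 0*(1/4)) + 2)*(-11) + 1342 = ((5 + 0) + 2)*(-11) + 1342 = (5 + 2)*(-11) + 1342 = 7*(-11) + 1342 = -77 + 1342 = 1265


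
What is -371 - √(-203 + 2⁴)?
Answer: -371 - I*√187 ≈ -371.0 - 13.675*I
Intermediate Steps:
-371 - √(-203 + 2⁴) = -371 - √(-203 + 16) = -371 - √(-187) = -371 - I*√187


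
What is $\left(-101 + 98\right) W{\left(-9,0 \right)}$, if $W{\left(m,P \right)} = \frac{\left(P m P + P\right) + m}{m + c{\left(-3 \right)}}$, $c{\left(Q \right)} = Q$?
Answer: $- \frac{9}{4} \approx -2.25$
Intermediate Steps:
$W{\left(m,P \right)} = \frac{P + m + m P^{2}}{-3 + m}$ ($W{\left(m,P \right)} = \frac{\left(P m P + P\right) + m}{m - 3} = \frac{\left(m P^{2} + P\right) + m}{-3 + m} = \frac{\left(P + m P^{2}\right) + m}{-3 + m} = \frac{P + m + m P^{2}}{-3 + m}$)
$\left(-101 + 98\right) W{\left(-9,0 \right)} = \left(-101 + 98\right) \frac{0 - 9 - 9 \cdot 0^{2}}{-3 - 9} = - 3 \frac{0 - 9 - 0}{-12} = - 3 \left(- \frac{0 - 9 + 0}{12}\right) = - 3 \left(\left(- \frac{1}{12}\right) \left(-9\right)\right) = \left(-3\right) \frac{3}{4} = - \frac{9}{4}$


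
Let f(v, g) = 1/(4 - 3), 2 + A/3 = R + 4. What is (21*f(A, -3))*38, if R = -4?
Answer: 798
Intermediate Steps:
A = -6 (A = -6 + 3*(-4 + 4) = -6 + 3*0 = -6 + 0 = -6)
f(v, g) = 1 (f(v, g) = 1/1 = 1)
(21*f(A, -3))*38 = (21*1)*38 = 21*38 = 798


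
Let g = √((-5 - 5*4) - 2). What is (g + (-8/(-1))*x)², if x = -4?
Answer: 997 - 192*I*√3 ≈ 997.0 - 332.55*I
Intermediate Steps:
g = 3*I*√3 (g = √((-5 - 20) - 2) = √(-25 - 2) = √(-27) = 3*I*√3 ≈ 5.1962*I)
(g + (-8/(-1))*x)² = (3*I*√3 - 8/(-1)*(-4))² = (3*I*√3 - 8*(-1)*(-4))² = (3*I*√3 + 8*(-4))² = (3*I*√3 - 32)² = (-32 + 3*I*√3)²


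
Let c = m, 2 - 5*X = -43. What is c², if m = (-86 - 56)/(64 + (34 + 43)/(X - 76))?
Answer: 90516196/17732521 ≈ 5.1045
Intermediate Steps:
X = 9 (X = ⅖ - ⅕*(-43) = ⅖ + 43/5 = 9)
m = -9514/4211 (m = (-86 - 56)/(64 + (34 + 43)/(9 - 76)) = -142/(64 + 77/(-67)) = -142/(64 + 77*(-1/67)) = -142/(64 - 77/67) = -142/4211/67 = -142*67/4211 = -9514/4211 ≈ -2.2593)
c = -9514/4211 ≈ -2.2593
c² = (-9514/4211)² = 90516196/17732521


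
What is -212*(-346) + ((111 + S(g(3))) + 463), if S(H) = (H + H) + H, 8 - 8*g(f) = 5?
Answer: 591417/8 ≈ 73927.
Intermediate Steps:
g(f) = 3/8 (g(f) = 1 - ⅛*5 = 1 - 5/8 = 3/8)
S(H) = 3*H (S(H) = 2*H + H = 3*H)
-212*(-346) + ((111 + S(g(3))) + 463) = -212*(-346) + ((111 + 3*(3/8)) + 463) = 73352 + ((111 + 9/8) + 463) = 73352 + (897/8 + 463) = 73352 + 4601/8 = 591417/8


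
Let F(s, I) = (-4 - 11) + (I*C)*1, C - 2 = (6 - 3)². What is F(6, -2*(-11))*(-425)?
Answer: -96475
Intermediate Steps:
C = 11 (C = 2 + (6 - 3)² = 2 + 3² = 2 + 9 = 11)
F(s, I) = -15 + 11*I (F(s, I) = (-4 - 11) + (I*11)*1 = -15 + (11*I)*1 = -15 + 11*I)
F(6, -2*(-11))*(-425) = (-15 + 11*(-2*(-11)))*(-425) = (-15 + 11*22)*(-425) = (-15 + 242)*(-425) = 227*(-425) = -96475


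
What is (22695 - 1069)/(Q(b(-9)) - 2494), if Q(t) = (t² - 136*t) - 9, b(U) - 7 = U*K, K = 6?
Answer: 10813/3049 ≈ 3.5464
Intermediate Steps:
b(U) = 7 + 6*U (b(U) = 7 + U*6 = 7 + 6*U)
Q(t) = -9 + t² - 136*t
(22695 - 1069)/(Q(b(-9)) - 2494) = (22695 - 1069)/((-9 + (7 + 6*(-9))² - 136*(7 + 6*(-9))) - 2494) = 21626/((-9 + (7 - 54)² - 136*(7 - 54)) - 2494) = 21626/((-9 + (-47)² - 136*(-47)) - 2494) = 21626/((-9 + 2209 + 6392) - 2494) = 21626/(8592 - 2494) = 21626/6098 = 21626*(1/6098) = 10813/3049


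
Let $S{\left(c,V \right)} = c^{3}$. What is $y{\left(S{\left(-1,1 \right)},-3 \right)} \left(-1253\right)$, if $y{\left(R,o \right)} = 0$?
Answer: $0$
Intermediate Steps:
$y{\left(S{\left(-1,1 \right)},-3 \right)} \left(-1253\right) = 0 \left(-1253\right) = 0$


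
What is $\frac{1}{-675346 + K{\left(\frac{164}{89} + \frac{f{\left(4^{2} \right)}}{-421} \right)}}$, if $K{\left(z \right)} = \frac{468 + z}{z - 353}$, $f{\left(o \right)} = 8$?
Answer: $- \frac{13158225}{8886372224674} \approx -1.4807 \cdot 10^{-6}$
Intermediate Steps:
$K{\left(z \right)} = \frac{468 + z}{-353 + z}$
$\frac{1}{-675346 + K{\left(\frac{164}{89} + \frac{f{\left(4^{2} \right)}}{-421} \right)}} = \frac{1}{-675346 + \frac{468 + \left(\frac{164}{89} + \frac{8}{-421}\right)}{-353 + \left(\frac{164}{89} + \frac{8}{-421}\right)}} = \frac{1}{-675346 + \frac{468 + \left(164 \cdot \frac{1}{89} + 8 \left(- \frac{1}{421}\right)\right)}{-353 + \left(164 \cdot \frac{1}{89} + 8 \left(- \frac{1}{421}\right)\right)}} = \frac{1}{-675346 + \frac{468 + \left(\frac{164}{89} - \frac{8}{421}\right)}{-353 + \left(\frac{164}{89} - \frac{8}{421}\right)}} = \frac{1}{-675346 + \frac{468 + \frac{68332}{37469}}{-353 + \frac{68332}{37469}}} = \frac{1}{-675346 + \frac{1}{- \frac{13158225}{37469}} \cdot \frac{17603824}{37469}} = \frac{1}{-675346 - \frac{17603824}{13158225}} = \frac{1}{- \frac{8886372224674}{13158225}} = - \frac{13158225}{8886372224674}$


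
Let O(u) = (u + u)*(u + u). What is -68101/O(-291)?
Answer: -68101/338724 ≈ -0.20105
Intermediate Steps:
O(u) = 4*u**2 (O(u) = (2*u)*(2*u) = 4*u**2)
-68101/O(-291) = -68101/(4*(-291)**2) = -68101/(4*84681) = -68101/338724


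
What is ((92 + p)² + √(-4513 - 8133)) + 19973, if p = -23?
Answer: 24734 + I*√12646 ≈ 24734.0 + 112.45*I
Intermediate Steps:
((92 + p)² + √(-4513 - 8133)) + 19973 = ((92 - 23)² + √(-4513 - 8133)) + 19973 = (69² + √(-12646)) + 19973 = (4761 + I*√12646) + 19973 = 24734 + I*√12646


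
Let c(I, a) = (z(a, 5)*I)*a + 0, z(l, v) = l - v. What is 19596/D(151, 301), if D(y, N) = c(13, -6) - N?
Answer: 19596/557 ≈ 35.181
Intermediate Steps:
c(I, a) = I*a*(-5 + a) (c(I, a) = ((a - 1*5)*I)*a + 0 = ((a - 5)*I)*a + 0 = ((-5 + a)*I)*a + 0 = (I*(-5 + a))*a + 0 = I*a*(-5 + a) + 0 = I*a*(-5 + a))
D(y, N) = 858 - N (D(y, N) = 13*(-6)*(-5 - 6) - N = 13*(-6)*(-11) - N = 858 - N)
19596/D(151, 301) = 19596/(858 - 1*301) = 19596/(858 - 301) = 19596/557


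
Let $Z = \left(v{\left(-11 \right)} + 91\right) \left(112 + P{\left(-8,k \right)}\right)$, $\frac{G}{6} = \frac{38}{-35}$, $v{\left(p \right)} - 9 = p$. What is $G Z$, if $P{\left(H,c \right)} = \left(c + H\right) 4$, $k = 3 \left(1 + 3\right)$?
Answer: $- \frac{2597376}{35} \approx -74211.0$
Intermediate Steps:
$k = 12$ ($k = 3 \cdot 4 = 12$)
$v{\left(p \right)} = 9 + p$
$P{\left(H,c \right)} = 4 H + 4 c$ ($P{\left(H,c \right)} = \left(H + c\right) 4 = 4 H + 4 c$)
$G = - \frac{228}{35}$ ($G = 6 \frac{38}{-35} = 6 \cdot 38 \left(- \frac{1}{35}\right) = 6 \left(- \frac{38}{35}\right) = - \frac{228}{35} \approx -6.5143$)
$Z = 11392$ ($Z = \left(\left(9 - 11\right) + 91\right) \left(112 + \left(4 \left(-8\right) + 4 \cdot 12\right)\right) = \left(-2 + 91\right) \left(112 + \left(-32 + 48\right)\right) = 89 \left(112 + 16\right) = 89 \cdot 128 = 11392$)
$G Z = \left(- \frac{228}{35}\right) 11392 = - \frac{2597376}{35}$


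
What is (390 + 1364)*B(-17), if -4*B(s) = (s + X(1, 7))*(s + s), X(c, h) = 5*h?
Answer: 268362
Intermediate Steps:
B(s) = -s*(35 + s)/2 (B(s) = -(s + 5*7)*(s + s)/4 = -(s + 35)*2*s/4 = -(35 + s)*2*s/4 = -s*(35 + s)/2)
(390 + 1364)*B(-17) = (390 + 1364)*(-½*(-17)*(35 - 17)) = 1754*(-½*(-17)*18) = 1754*153 = 268362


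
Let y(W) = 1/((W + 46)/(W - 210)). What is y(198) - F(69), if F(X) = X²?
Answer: -290424/61 ≈ -4761.0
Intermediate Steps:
y(W) = (-210 + W)/(46 + W) (y(W) = 1/((46 + W)/(-210 + W)) = (-210 + W)/(46 + W))
y(198) - F(69) = (-210 + 198)/(46 + 198) - 1*69² = -12/244 - 1*4761 = (1/244)*(-12) - 4761 = -3/61 - 4761 = -290424/61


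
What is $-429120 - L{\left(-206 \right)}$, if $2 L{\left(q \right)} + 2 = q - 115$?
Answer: $- \frac{857917}{2} \approx -4.2896 \cdot 10^{5}$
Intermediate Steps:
$L{\left(q \right)} = - \frac{117}{2} + \frac{q}{2}$ ($L{\left(q \right)} = -1 + \frac{q - 115}{2} = -1 + \frac{-115 + q}{2} = -1 + \left(- \frac{115}{2} + \frac{q}{2}\right) = - \frac{117}{2} + \frac{q}{2}$)
$-429120 - L{\left(-206 \right)} = -429120 - \left(- \frac{117}{2} + \frac{1}{2} \left(-206\right)\right) = -429120 - \left(- \frac{117}{2} - 103\right) = -429120 - - \frac{323}{2} = -429120 + \frac{323}{2} = - \frac{857917}{2}$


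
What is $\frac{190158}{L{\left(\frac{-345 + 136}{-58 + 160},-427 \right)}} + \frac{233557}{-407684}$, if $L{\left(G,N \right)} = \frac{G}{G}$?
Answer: $\frac{77524140515}{407684} \approx 1.9016 \cdot 10^{5}$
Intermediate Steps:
$L{\left(G,N \right)} = 1$
$\frac{190158}{L{\left(\frac{-345 + 136}{-58 + 160},-427 \right)}} + \frac{233557}{-407684} = \frac{190158}{1} + \frac{233557}{-407684} = 190158 \cdot 1 + 233557 \left(- \frac{1}{407684}\right) = 190158 - \frac{233557}{407684} = \frac{77524140515}{407684}$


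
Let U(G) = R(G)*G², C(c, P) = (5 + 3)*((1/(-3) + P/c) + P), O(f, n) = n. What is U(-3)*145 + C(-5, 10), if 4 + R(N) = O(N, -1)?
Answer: -19391/3 ≈ -6463.7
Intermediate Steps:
C(c, P) = -8/3 + 8*P + 8*P/c (C(c, P) = 8*((1*(-⅓) + P/c) + P) = 8*((-⅓ + P/c) + P) = 8*(-⅓ + P + P/c) = -8/3 + 8*P + 8*P/c)
R(N) = -5 (R(N) = -4 - 1 = -5)
U(G) = -5*G²
U(-3)*145 + C(-5, 10) = -5*(-3)²*145 + (-8/3 + 8*10 + 8*10/(-5)) = -5*9*145 + (-8/3 + 80 + 8*10*(-⅕)) = -45*145 + (-8/3 + 80 - 16) = -6525 + 184/3 = -19391/3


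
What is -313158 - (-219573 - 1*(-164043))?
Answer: -257628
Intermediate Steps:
-313158 - (-219573 - 1*(-164043)) = -313158 - (-219573 + 164043) = -313158 - 1*(-55530) = -313158 + 55530 = -257628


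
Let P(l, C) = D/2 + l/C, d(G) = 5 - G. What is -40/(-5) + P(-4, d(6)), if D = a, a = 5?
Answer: 29/2 ≈ 14.500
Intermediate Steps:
D = 5
P(l, C) = 5/2 + l/C
-40/(-5) + P(-4, d(6)) = -40/(-5) + (5/2 - 4/(5 - 1*6)) = -40*(-1)/5 + (5/2 - 4/(5 - 6)) = -20*(-⅖) + (5/2 - 4/(-1)) = 8 + (5/2 - 4*(-1)) = 8 + (5/2 + 4) = 8 + 13/2 = 29/2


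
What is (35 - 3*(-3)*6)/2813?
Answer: 89/2813 ≈ 0.031639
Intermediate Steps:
(35 - 3*(-3)*6)/2813 = (35 + 9*6)*(1/2813) = (35 + 54)*(1/2813) = 89*(1/2813) = 89/2813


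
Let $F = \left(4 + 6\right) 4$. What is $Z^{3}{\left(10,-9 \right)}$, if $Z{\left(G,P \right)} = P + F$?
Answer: $29791$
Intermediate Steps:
$F = 40$ ($F = 10 \cdot 4 = 40$)
$Z{\left(G,P \right)} = 40 + P$ ($Z{\left(G,P \right)} = P + 40 = 40 + P$)
$Z^{3}{\left(10,-9 \right)} = \left(40 - 9\right)^{3} = 31^{3} = 29791$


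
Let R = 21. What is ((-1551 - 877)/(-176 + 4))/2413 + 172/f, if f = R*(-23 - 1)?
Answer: -4385155/13073634 ≈ -0.33542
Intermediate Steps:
f = -504 (f = 21*(-23 - 1) = 21*(-24) = -504)
((-1551 - 877)/(-176 + 4))/2413 + 172/f = ((-1551 - 877)/(-176 + 4))/2413 + 172/(-504) = -2428/(-172)*(1/2413) + 172*(-1/504) = -2428*(-1/172)*(1/2413) - 43/126 = (607/43)*(1/2413) - 43/126 = 607/103759 - 43/126 = -4385155/13073634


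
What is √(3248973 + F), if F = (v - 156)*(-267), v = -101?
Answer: 2*√829398 ≈ 1821.4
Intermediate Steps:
F = 68619 (F = (-101 - 156)*(-267) = -257*(-267) = 68619)
√(3248973 + F) = √(3248973 + 68619) = √3317592 = 2*√829398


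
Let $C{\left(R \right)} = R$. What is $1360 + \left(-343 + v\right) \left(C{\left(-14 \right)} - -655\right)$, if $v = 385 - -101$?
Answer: $93023$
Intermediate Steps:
$v = 486$ ($v = 385 + 101 = 486$)
$1360 + \left(-343 + v\right) \left(C{\left(-14 \right)} - -655\right) = 1360 + \left(-343 + 486\right) \left(-14 - -655\right) = 1360 + 143 \left(-14 + 655\right) = 1360 + 143 \cdot 641 = 1360 + 91663 = 93023$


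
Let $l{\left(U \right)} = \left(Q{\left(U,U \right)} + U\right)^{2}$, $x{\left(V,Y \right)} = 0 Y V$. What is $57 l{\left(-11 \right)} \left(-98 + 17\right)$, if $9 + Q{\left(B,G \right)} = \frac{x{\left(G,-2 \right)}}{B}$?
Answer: $-1846800$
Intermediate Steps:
$x{\left(V,Y \right)} = 0$ ($x{\left(V,Y \right)} = 0 V = 0$)
$Q{\left(B,G \right)} = -9$ ($Q{\left(B,G \right)} = -9 + \frac{0}{B} = -9 + 0 = -9$)
$l{\left(U \right)} = \left(-9 + U\right)^{2}$
$57 l{\left(-11 \right)} \left(-98 + 17\right) = 57 \left(-9 - 11\right)^{2} \left(-98 + 17\right) = 57 \left(-20\right)^{2} \left(-81\right) = 57 \cdot 400 \left(-81\right) = 22800 \left(-81\right) = -1846800$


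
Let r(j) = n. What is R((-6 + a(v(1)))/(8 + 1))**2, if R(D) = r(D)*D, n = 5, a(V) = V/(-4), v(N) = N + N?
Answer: 4225/324 ≈ 13.040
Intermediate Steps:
v(N) = 2*N
a(V) = -V/4 (a(V) = V*(-1/4) = -V/4)
r(j) = 5
R(D) = 5*D
R((-6 + a(v(1)))/(8 + 1))**2 = (5*((-6 - 1/2)/(8 + 1)))**2 = (5*((-6 - 1/4*2)/9))**2 = (5*((-6 - 1/2)*(1/9)))**2 = (5*(-13/2*1/9))**2 = (5*(-13/18))**2 = (-65/18)**2 = 4225/324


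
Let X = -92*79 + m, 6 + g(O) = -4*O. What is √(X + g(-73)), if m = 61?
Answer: 3*I*√769 ≈ 83.193*I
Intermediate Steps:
g(O) = -6 - 4*O
X = -7207 (X = -92*79 + 61 = -7268 + 61 = -7207)
√(X + g(-73)) = √(-7207 + (-6 - 4*(-73))) = √(-7207 + (-6 + 292)) = √(-7207 + 286) = √(-6921) = 3*I*√769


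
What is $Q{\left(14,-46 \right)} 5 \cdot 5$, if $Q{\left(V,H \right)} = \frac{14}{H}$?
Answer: $- \frac{175}{23} \approx -7.6087$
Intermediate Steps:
$Q{\left(14,-46 \right)} 5 \cdot 5 = \frac{14}{-46} \cdot 5 \cdot 5 = 14 \left(- \frac{1}{46}\right) 25 = \left(- \frac{7}{23}\right) 25 = - \frac{175}{23}$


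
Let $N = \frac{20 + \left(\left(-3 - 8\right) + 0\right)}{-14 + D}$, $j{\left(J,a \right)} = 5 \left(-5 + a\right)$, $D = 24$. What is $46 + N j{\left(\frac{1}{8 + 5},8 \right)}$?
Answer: $\frac{119}{2} \approx 59.5$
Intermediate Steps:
$j{\left(J,a \right)} = -25 + 5 a$
$N = \frac{9}{10}$ ($N = \frac{20 + \left(\left(-3 - 8\right) + 0\right)}{-14 + 24} = \frac{20 + \left(-11 + 0\right)}{10} = \left(20 - 11\right) \frac{1}{10} = 9 \cdot \frac{1}{10} = \frac{9}{10} \approx 0.9$)
$46 + N j{\left(\frac{1}{8 + 5},8 \right)} = 46 + \frac{9 \left(-25 + 5 \cdot 8\right)}{10} = 46 + \frac{9 \left(-25 + 40\right)}{10} = 46 + \frac{9}{10} \cdot 15 = 46 + \frac{27}{2} = \frac{119}{2}$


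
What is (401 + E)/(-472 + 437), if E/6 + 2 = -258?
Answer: 1159/35 ≈ 33.114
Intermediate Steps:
E = -1560 (E = -12 + 6*(-258) = -12 - 1548 = -1560)
(401 + E)/(-472 + 437) = (401 - 1560)/(-472 + 437) = -1159/(-35) = -1159*(-1/35) = 1159/35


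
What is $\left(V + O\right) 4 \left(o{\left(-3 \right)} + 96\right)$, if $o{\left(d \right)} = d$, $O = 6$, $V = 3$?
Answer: $3348$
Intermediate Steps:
$\left(V + O\right) 4 \left(o{\left(-3 \right)} + 96\right) = \left(3 + 6\right) 4 \left(-3 + 96\right) = 9 \cdot 4 \cdot 93 = 36 \cdot 93 = 3348$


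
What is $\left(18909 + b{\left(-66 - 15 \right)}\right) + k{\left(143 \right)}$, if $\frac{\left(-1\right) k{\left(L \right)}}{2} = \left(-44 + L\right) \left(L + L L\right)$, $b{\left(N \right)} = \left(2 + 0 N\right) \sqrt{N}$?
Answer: $-4058307 + 18 i \approx -4.0583 \cdot 10^{6} + 18.0 i$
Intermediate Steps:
$b{\left(N \right)} = 2 \sqrt{N}$ ($b{\left(N \right)} = \left(2 + 0\right) \sqrt{N} = 2 \sqrt{N}$)
$k{\left(L \right)} = - 2 \left(-44 + L\right) \left(L + L^{2}\right)$ ($k{\left(L \right)} = - 2 \left(-44 + L\right) \left(L + L L\right) = - 2 \left(-44 + L\right) \left(L + L^{2}\right)$)
$\left(18909 + b{\left(-66 - 15 \right)}\right) + k{\left(143 \right)} = \left(18909 + 2 \sqrt{-66 - 15}\right) + 2 \cdot 143 \left(44 - 143^{2} + 43 \cdot 143\right) = \left(18909 + 2 \sqrt{-66 - 15}\right) + 2 \cdot 143 \left(44 - 20449 + 6149\right) = \left(18909 + 2 \sqrt{-81}\right) + 2 \cdot 143 \left(44 - 20449 + 6149\right) = \left(18909 + 2 \cdot 9 i\right) + 2 \cdot 143 \left(-14256\right) = \left(18909 + 18 i\right) - 4077216 = -4058307 + 18 i$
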